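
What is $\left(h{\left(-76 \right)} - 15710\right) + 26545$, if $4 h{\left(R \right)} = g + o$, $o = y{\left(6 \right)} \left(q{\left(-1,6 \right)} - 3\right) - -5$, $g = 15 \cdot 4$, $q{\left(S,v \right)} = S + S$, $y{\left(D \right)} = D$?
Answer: $\frac{43375}{4} \approx 10844.0$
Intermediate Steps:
$q{\left(S,v \right)} = 2 S$
$g = 60$
$o = -25$ ($o = 6 \left(2 \left(-1\right) - 3\right) - -5 = 6 \left(-2 - 3\right) + 5 = 6 \left(-5\right) + 5 = -30 + 5 = -25$)
$h{\left(R \right)} = \frac{35}{4}$ ($h{\left(R \right)} = \frac{60 - 25}{4} = \frac{1}{4} \cdot 35 = \frac{35}{4}$)
$\left(h{\left(-76 \right)} - 15710\right) + 26545 = \left(\frac{35}{4} - 15710\right) + 26545 = - \frac{62805}{4} + 26545 = \frac{43375}{4}$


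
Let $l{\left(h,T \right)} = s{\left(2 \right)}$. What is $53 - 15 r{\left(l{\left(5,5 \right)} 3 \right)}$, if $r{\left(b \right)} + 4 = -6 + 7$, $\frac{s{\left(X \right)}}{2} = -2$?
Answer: $98$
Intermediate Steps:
$s{\left(X \right)} = -4$ ($s{\left(X \right)} = 2 \left(-2\right) = -4$)
$l{\left(h,T \right)} = -4$
$r{\left(b \right)} = -3$ ($r{\left(b \right)} = -4 + \left(-6 + 7\right) = -4 + 1 = -3$)
$53 - 15 r{\left(l{\left(5,5 \right)} 3 \right)} = 53 - -45 = 53 + 45 = 98$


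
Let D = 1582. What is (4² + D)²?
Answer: 2553604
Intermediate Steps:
(4² + D)² = (4² + 1582)² = (16 + 1582)² = 1598² = 2553604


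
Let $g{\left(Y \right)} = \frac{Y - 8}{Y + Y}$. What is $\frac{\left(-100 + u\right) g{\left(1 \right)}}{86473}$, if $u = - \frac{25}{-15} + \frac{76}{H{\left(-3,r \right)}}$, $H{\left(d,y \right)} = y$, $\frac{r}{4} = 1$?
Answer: $\frac{833}{259419} \approx 0.003211$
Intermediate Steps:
$g{\left(Y \right)} = \frac{-8 + Y}{2 Y}$
$r = 4$ ($r = 4 \cdot 1 = 4$)
$u = \frac{62}{3}$ ($u = - \frac{25}{-15} + \frac{76}{4} = \left(-25\right) \left(- \frac{1}{15}\right) + 76 \cdot \frac{1}{4} = \frac{5}{3} + 19 = \frac{62}{3} \approx 20.667$)
$\frac{\left(-100 + u\right) g{\left(1 \right)}}{86473} = \frac{\left(-100 + \frac{62}{3}\right) \frac{-8 + 1}{2 \cdot 1}}{86473} = - \frac{238 \cdot \frac{1}{2} \cdot 1 \left(-7\right)}{3} \cdot \frac{1}{86473} = \left(- \frac{238}{3}\right) \left(- \frac{7}{2}\right) \frac{1}{86473} = \frac{833}{3} \cdot \frac{1}{86473} = \frac{833}{259419}$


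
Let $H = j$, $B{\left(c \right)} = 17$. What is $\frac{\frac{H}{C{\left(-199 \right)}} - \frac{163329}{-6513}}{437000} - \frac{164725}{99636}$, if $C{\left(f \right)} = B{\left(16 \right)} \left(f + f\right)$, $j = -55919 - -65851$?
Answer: $- \frac{302445518585719}{182943976137000} \approx -1.6532$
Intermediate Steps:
$j = 9932$ ($j = -55919 + 65851 = 9932$)
$C{\left(f \right)} = 34 f$ ($C{\left(f \right)} = 17 \left(f + f\right) = 17 \cdot 2 f = 34 f$)
$H = 9932$
$\frac{\frac{H}{C{\left(-199 \right)}} - \frac{163329}{-6513}}{437000} - \frac{164725}{99636} = \frac{\frac{9932}{34 \left(-199\right)} - \frac{163329}{-6513}}{437000} - \frac{164725}{99636} = \left(\frac{9932}{-6766} - - \frac{54443}{2171}\right) \frac{1}{437000} - \frac{164725}{99636} = \left(9932 \left(- \frac{1}{6766}\right) + \frac{54443}{2171}\right) \frac{1}{437000} - \frac{164725}{99636} = \left(- \frac{4966}{3383} + \frac{54443}{2171}\right) \frac{1}{437000} - \frac{164725}{99636} = \frac{173399483}{7344493} \cdot \frac{1}{437000} - \frac{164725}{99636} = \frac{173399483}{3209543441000} - \frac{164725}{99636} = - \frac{302445518585719}{182943976137000}$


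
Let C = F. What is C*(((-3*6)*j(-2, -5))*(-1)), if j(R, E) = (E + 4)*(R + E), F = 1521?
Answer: 191646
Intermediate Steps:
j(R, E) = (4 + E)*(E + R)
C = 1521
C*(((-3*6)*j(-2, -5))*(-1)) = 1521*(((-3*6)*((-5)**2 + 4*(-5) + 4*(-2) - 5*(-2)))*(-1)) = 1521*(-18*(25 - 20 - 8 + 10)*(-1)) = 1521*(-18*7*(-1)) = 1521*(-126*(-1)) = 1521*126 = 191646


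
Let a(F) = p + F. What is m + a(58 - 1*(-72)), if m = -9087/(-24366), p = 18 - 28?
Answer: 977669/8122 ≈ 120.37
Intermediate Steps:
p = -10
a(F) = -10 + F
m = 3029/8122 (m = -9087*(-1/24366) = 3029/8122 ≈ 0.37294)
m + a(58 - 1*(-72)) = 3029/8122 + (-10 + (58 - 1*(-72))) = 3029/8122 + (-10 + (58 + 72)) = 3029/8122 + (-10 + 130) = 3029/8122 + 120 = 977669/8122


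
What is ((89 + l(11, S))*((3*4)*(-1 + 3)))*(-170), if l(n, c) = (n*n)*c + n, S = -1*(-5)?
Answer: -2876400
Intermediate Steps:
S = 5
l(n, c) = n + c*n**2 (l(n, c) = n**2*c + n = c*n**2 + n = n + c*n**2)
((89 + l(11, S))*((3*4)*(-1 + 3)))*(-170) = ((89 + 11*(1 + 5*11))*((3*4)*(-1 + 3)))*(-170) = ((89 + 11*(1 + 55))*(12*2))*(-170) = ((89 + 11*56)*24)*(-170) = ((89 + 616)*24)*(-170) = (705*24)*(-170) = 16920*(-170) = -2876400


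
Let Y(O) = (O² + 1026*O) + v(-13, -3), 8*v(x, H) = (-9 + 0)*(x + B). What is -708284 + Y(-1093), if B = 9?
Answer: -1270097/2 ≈ -6.3505e+5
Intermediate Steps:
v(x, H) = -81/8 - 9*x/8 (v(x, H) = ((-9 + 0)*(x + 9))/8 = (-9*(9 + x))/8 = (-81 - 9*x)/8 = -81/8 - 9*x/8)
Y(O) = 9/2 + O² + 1026*O (Y(O) = (O² + 1026*O) + (-81/8 - 9/8*(-13)) = (O² + 1026*O) + (-81/8 + 117/8) = (O² + 1026*O) + 9/2 = 9/2 + O² + 1026*O)
-708284 + Y(-1093) = -708284 + (9/2 + (-1093)² + 1026*(-1093)) = -708284 + (9/2 + 1194649 - 1121418) = -708284 + 146471/2 = -1270097/2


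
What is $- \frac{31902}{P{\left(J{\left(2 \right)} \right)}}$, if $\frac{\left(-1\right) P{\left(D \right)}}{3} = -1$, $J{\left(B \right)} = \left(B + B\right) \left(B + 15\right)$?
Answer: $-10634$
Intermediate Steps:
$J{\left(B \right)} = 2 B \left(15 + B\right)$
$P{\left(D \right)} = 3$ ($P{\left(D \right)} = \left(-3\right) \left(-1\right) = 3$)
$- \frac{31902}{P{\left(J{\left(2 \right)} \right)}} = - \frac{31902}{3} = \left(-31902\right) \frac{1}{3} = -10634$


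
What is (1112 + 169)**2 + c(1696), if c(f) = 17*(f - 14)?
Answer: 1669555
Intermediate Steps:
c(f) = -238 + 17*f (c(f) = 17*(-14 + f) = -238 + 17*f)
(1112 + 169)**2 + c(1696) = (1112 + 169)**2 + (-238 + 17*1696) = 1281**2 + (-238 + 28832) = 1640961 + 28594 = 1669555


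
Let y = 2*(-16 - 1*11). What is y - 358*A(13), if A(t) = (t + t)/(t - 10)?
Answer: -9470/3 ≈ -3156.7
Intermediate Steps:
y = -54 (y = 2*(-16 - 11) = 2*(-27) = -54)
A(t) = 2*t/(-10 + t) (A(t) = (2*t)/(-10 + t) = 2*t/(-10 + t))
y - 358*A(13) = -54 - 716*13/(-10 + 13) = -54 - 716*13/3 = -54 - 358*26/3 = -54 - 9308/3 = -9470/3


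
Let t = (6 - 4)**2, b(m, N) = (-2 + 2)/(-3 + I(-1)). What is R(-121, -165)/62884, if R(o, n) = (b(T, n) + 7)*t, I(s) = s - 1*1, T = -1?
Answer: 7/15721 ≈ 0.00044526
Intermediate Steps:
I(s) = -1 + s (I(s) = s - 1 = -1 + s)
b(m, N) = 0 (b(m, N) = (-2 + 2)/(-3 + (-1 - 1)) = 0/(-3 - 2) = 0/(-5) = 0*(-1/5) = 0)
t = 4 (t = 2**2 = 4)
R(o, n) = 28 (R(o, n) = (0 + 7)*4 = 7*4 = 28)
R(-121, -165)/62884 = 28/62884 = 28*(1/62884) = 7/15721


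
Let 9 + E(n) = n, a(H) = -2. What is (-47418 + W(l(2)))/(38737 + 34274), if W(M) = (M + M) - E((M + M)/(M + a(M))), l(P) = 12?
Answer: -78979/121685 ≈ -0.64904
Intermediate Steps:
E(n) = -9 + n
W(M) = 9 + 2*M - 2*M/(-2 + M) (W(M) = (M + M) - (-9 + (M + M)/(M - 2)) = 2*M - (-9 + (2*M)/(-2 + M)) = 2*M - (-9 + 2*M/(-2 + M)) = 2*M + (9 - 2*M/(-2 + M)) = 9 + 2*M - 2*M/(-2 + M))
(-47418 + W(l(2)))/(38737 + 34274) = (-47418 + (-18 + 2*12**2 + 3*12)/(-2 + 12))/(38737 + 34274) = (-47418 + (-18 + 2*144 + 36)/10)/73011 = (-47418 + (-18 + 288 + 36)/10)*(1/73011) = (-47418 + (1/10)*306)*(1/73011) = (-47418 + 153/5)*(1/73011) = -236937/5*1/73011 = -78979/121685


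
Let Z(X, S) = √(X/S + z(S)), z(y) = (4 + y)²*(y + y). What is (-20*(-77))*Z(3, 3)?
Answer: 1540*√295 ≈ 26450.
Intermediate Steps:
z(y) = 2*y*(4 + y)² (z(y) = (4 + y)²*(2*y) = 2*y*(4 + y)²)
Z(X, S) = √(X/S + 2*S*(4 + S)²)
(-20*(-77))*Z(3, 3) = (-20*(-77))*√(3/3 + 2*3*(4 + 3)²) = 1540*√(3*(⅓) + 2*3*7²) = 1540*√(1 + 2*3*49) = 1540*√(1 + 294) = 1540*√295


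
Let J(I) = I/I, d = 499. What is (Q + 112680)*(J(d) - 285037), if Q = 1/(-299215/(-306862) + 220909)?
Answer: -2177233415223086256072/67788876773 ≈ -3.2118e+10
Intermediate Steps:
Q = 306862/67788876773 (Q = 1/(-299215*(-1/306862) + 220909) = 1/(299215/306862 + 220909) = 1/(67788876773/306862) = 306862/67788876773 ≈ 4.5267e-6)
J(I) = 1
(Q + 112680)*(J(d) - 285037) = (306862/67788876773 + 112680)*(1 - 285037) = (7638450635088502/67788876773)*(-285036) = -2177233415223086256072/67788876773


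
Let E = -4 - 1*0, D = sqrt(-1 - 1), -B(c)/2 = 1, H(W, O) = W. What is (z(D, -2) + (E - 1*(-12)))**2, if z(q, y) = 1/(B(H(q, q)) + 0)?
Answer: 225/4 ≈ 56.250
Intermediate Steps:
B(c) = -2 (B(c) = -2*1 = -2)
D = I*sqrt(2) (D = sqrt(-2) = I*sqrt(2) ≈ 1.4142*I)
z(q, y) = -1/2 (z(q, y) = 1/(-2 + 0) = 1/(-2) = -1/2)
E = -4 (E = -4 + 0 = -4)
(z(D, -2) + (E - 1*(-12)))**2 = (-1/2 + (-4 - 1*(-12)))**2 = (-1/2 + (-4 + 12))**2 = (-1/2 + 8)**2 = (15/2)**2 = 225/4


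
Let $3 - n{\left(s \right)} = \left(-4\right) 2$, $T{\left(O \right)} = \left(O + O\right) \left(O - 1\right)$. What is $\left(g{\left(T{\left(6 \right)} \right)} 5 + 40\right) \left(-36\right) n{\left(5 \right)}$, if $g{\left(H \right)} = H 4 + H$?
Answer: $-609840$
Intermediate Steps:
$T{\left(O \right)} = 2 O \left(-1 + O\right)$
$g{\left(H \right)} = 5 H$ ($g{\left(H \right)} = 4 H + H = 5 H$)
$n{\left(s \right)} = 11$ ($n{\left(s \right)} = 3 - \left(-4\right) 2 = 3 - -8 = 3 + 8 = 11$)
$\left(g{\left(T{\left(6 \right)} \right)} 5 + 40\right) \left(-36\right) n{\left(5 \right)} = \left(5 \cdot 2 \cdot 6 \left(-1 + 6\right) 5 + 40\right) \left(-36\right) 11 = \left(5 \cdot 2 \cdot 6 \cdot 5 \cdot 5 + 40\right) \left(-36\right) 11 = \left(5 \cdot 60 \cdot 5 + 40\right) \left(-36\right) 11 = \left(300 \cdot 5 + 40\right) \left(-36\right) 11 = \left(1500 + 40\right) \left(-36\right) 11 = 1540 \left(-36\right) 11 = \left(-55440\right) 11 = -609840$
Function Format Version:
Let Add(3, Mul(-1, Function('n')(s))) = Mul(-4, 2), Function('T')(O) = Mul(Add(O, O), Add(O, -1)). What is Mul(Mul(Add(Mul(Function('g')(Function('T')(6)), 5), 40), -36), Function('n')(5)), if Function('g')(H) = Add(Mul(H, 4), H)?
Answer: -609840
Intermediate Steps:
Function('T')(O) = Mul(2, O, Add(-1, O)) (Function('T')(O) = Mul(Mul(2, O), Add(-1, O)) = Mul(2, O, Add(-1, O)))
Function('g')(H) = Mul(5, H) (Function('g')(H) = Add(Mul(4, H), H) = Mul(5, H))
Function('n')(s) = 11 (Function('n')(s) = Add(3, Mul(-1, Mul(-4, 2))) = Add(3, Mul(-1, -8)) = Add(3, 8) = 11)
Mul(Mul(Add(Mul(Function('g')(Function('T')(6)), 5), 40), -36), Function('n')(5)) = Mul(Mul(Add(Mul(Mul(5, Mul(2, 6, Add(-1, 6))), 5), 40), -36), 11) = Mul(Mul(Add(Mul(Mul(5, Mul(2, 6, 5)), 5), 40), -36), 11) = Mul(Mul(Add(Mul(Mul(5, 60), 5), 40), -36), 11) = Mul(Mul(Add(Mul(300, 5), 40), -36), 11) = Mul(Mul(Add(1500, 40), -36), 11) = Mul(Mul(1540, -36), 11) = Mul(-55440, 11) = -609840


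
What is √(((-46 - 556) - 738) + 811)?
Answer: 23*I ≈ 23.0*I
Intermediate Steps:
√(((-46 - 556) - 738) + 811) = √((-602 - 738) + 811) = √(-1340 + 811) = √(-529) = 23*I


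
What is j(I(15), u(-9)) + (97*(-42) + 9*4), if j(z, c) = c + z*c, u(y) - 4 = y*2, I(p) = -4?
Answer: -3996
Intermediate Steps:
u(y) = 4 + 2*y (u(y) = 4 + y*2 = 4 + 2*y)
j(z, c) = c + c*z
j(I(15), u(-9)) + (97*(-42) + 9*4) = (4 + 2*(-9))*(1 - 4) + (97*(-42) + 9*4) = (4 - 18)*(-3) + (-4074 + 36) = -14*(-3) - 4038 = 42 - 4038 = -3996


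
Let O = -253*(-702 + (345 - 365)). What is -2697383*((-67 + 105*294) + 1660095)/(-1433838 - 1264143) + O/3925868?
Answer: 62607980965572203/37034675778 ≈ 1.6905e+6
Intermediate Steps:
O = 182666 (O = -253*(-702 - 20) = -253*(-722) = 182666)
-2697383*((-67 + 105*294) + 1660095)/(-1433838 - 1264143) + O/3925868 = -2697383*((-67 + 105*294) + 1660095)/(-1433838 - 1264143) + 182666/3925868 = -2697383/((-2697981/((-67 + 30870) + 1660095))) + 182666*(1/3925868) = -2697383/((-2697981/(30803 + 1660095))) + 91333/1962934 = -2697383/((-2697981/1690898)) + 91333/1962934 = -2697383/((-2697981*1/1690898)) + 91333/1962934 = -2697383/(-245271/153718) + 91333/1962934 = -2697383*(-153718/245271) + 91333/1962934 = 31895101538/18867 + 91333/1962934 = 62607980965572203/37034675778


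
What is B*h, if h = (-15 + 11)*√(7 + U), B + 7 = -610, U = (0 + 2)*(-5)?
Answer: 2468*I*√3 ≈ 4274.7*I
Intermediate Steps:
U = -10 (U = 2*(-5) = -10)
B = -617 (B = -7 - 610 = -617)
h = -4*I*√3 (h = (-15 + 11)*√(7 - 10) = -4*I*√3 ≈ -6.9282*I)
B*h = -(-2468)*I*√3 = 2468*I*√3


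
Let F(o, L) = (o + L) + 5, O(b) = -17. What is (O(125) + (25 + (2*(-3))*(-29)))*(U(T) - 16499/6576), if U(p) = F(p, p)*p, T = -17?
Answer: 293517679/3288 ≈ 89269.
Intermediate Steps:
F(o, L) = 5 + L + o (F(o, L) = (L + o) + 5 = 5 + L + o)
U(p) = p*(5 + 2*p) (U(p) = (5 + p + p)*p = (5 + 2*p)*p = p*(5 + 2*p))
(O(125) + (25 + (2*(-3))*(-29)))*(U(T) - 16499/6576) = (-17 + (25 + (2*(-3))*(-29)))*(-17*(5 + 2*(-17)) - 16499/6576) = (-17 + (25 - 6*(-29)))*(-17*(5 - 34) - 16499*1/6576) = (-17 + (25 + 174))*(-17*(-29) - 16499/6576) = (-17 + 199)*(493 - 16499/6576) = 182*(3225469/6576) = 293517679/3288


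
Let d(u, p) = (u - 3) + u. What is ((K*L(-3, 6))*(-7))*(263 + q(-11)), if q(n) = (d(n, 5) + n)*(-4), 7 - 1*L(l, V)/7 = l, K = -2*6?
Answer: 2393160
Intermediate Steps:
K = -12
L(l, V) = 49 - 7*l
d(u, p) = -3 + 2*u (d(u, p) = (-3 + u) + u = -3 + 2*u)
q(n) = 12 - 12*n (q(n) = ((-3 + 2*n) + n)*(-4) = (-3 + 3*n)*(-4) = 12 - 12*n)
((K*L(-3, 6))*(-7))*(263 + q(-11)) = (-12*(49 - 7*(-3))*(-7))*(263 + (12 - 12*(-11))) = (-12*(49 + 21)*(-7))*(263 + (12 + 132)) = (-12*70*(-7))*(263 + 144) = -840*(-7)*407 = 5880*407 = 2393160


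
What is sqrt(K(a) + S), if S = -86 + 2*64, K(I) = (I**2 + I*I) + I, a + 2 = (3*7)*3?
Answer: sqrt(7545) ≈ 86.862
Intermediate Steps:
a = 61 (a = -2 + (3*7)*3 = -2 + 21*3 = -2 + 63 = 61)
K(I) = I + 2*I**2 (K(I) = (I**2 + I**2) + I = 2*I**2 + I = I + 2*I**2)
S = 42 (S = -86 + 128 = 42)
sqrt(K(a) + S) = sqrt(61*(1 + 2*61) + 42) = sqrt(61*(1 + 122) + 42) = sqrt(61*123 + 42) = sqrt(7503 + 42) = sqrt(7545)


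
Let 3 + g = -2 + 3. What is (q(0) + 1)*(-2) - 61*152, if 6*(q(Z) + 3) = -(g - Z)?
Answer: -27806/3 ≈ -9268.7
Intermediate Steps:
g = -2 (g = -3 + (-2 + 3) = -3 + 1 = -2)
q(Z) = -8/3 + Z/6 (q(Z) = -3 + (-(-2 - Z))/6 = -3 + (2 + Z)/6 = -3 + (1/3 + Z/6) = -8/3 + Z/6)
(q(0) + 1)*(-2) - 61*152 = ((-8/3 + (1/6)*0) + 1)*(-2) - 61*152 = ((-8/3 + 0) + 1)*(-2) - 9272 = (-8/3 + 1)*(-2) - 9272 = -5/3*(-2) - 9272 = 10/3 - 9272 = -27806/3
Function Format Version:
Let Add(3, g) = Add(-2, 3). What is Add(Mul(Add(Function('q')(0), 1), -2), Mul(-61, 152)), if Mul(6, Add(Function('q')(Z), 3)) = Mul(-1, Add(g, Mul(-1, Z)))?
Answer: Rational(-27806, 3) ≈ -9268.7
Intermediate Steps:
g = -2 (g = Add(-3, Add(-2, 3)) = Add(-3, 1) = -2)
Function('q')(Z) = Add(Rational(-8, 3), Mul(Rational(1, 6), Z)) (Function('q')(Z) = Add(-3, Mul(Rational(1, 6), Mul(-1, Add(-2, Mul(-1, Z))))) = Add(-3, Mul(Rational(1, 6), Add(2, Z))) = Add(-3, Add(Rational(1, 3), Mul(Rational(1, 6), Z))) = Add(Rational(-8, 3), Mul(Rational(1, 6), Z)))
Add(Mul(Add(Function('q')(0), 1), -2), Mul(-61, 152)) = Add(Mul(Add(Add(Rational(-8, 3), Mul(Rational(1, 6), 0)), 1), -2), Mul(-61, 152)) = Add(Mul(Add(Add(Rational(-8, 3), 0), 1), -2), -9272) = Add(Mul(Add(Rational(-8, 3), 1), -2), -9272) = Add(Mul(Rational(-5, 3), -2), -9272) = Add(Rational(10, 3), -9272) = Rational(-27806, 3)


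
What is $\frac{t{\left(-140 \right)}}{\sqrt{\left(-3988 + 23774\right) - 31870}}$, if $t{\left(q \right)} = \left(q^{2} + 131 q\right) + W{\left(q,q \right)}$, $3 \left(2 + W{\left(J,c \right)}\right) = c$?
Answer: $- \frac{1817 i \sqrt{3021}}{9063} \approx - 11.019 i$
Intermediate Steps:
$W{\left(J,c \right)} = -2 + \frac{c}{3}$
$t{\left(q \right)} = -2 + q^{2} + \frac{394 q}{3}$ ($t{\left(q \right)} = \left(q^{2} + 131 q\right) + \left(-2 + \frac{q}{3}\right) = -2 + q^{2} + \frac{394 q}{3}$)
$\frac{t{\left(-140 \right)}}{\sqrt{\left(-3988 + 23774\right) - 31870}} = \frac{-2 + \left(-140\right)^{2} + \frac{394}{3} \left(-140\right)}{\sqrt{\left(-3988 + 23774\right) - 31870}} = \frac{-2 + 19600 - \frac{55160}{3}}{\sqrt{19786 - 31870}} = \frac{3634}{3 \sqrt{-12084}} = \frac{3634}{3 \cdot 2 i \sqrt{3021}} = \frac{3634 \left(- \frac{i \sqrt{3021}}{6042}\right)}{3} = - \frac{1817 i \sqrt{3021}}{9063}$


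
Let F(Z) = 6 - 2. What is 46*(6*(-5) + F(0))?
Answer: -1196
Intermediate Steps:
F(Z) = 4
46*(6*(-5) + F(0)) = 46*(6*(-5) + 4) = 46*(-30 + 4) = 46*(-26) = -1196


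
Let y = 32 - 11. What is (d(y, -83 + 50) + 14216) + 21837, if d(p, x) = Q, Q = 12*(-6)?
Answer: 35981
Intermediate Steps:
y = 21
Q = -72
d(p, x) = -72
(d(y, -83 + 50) + 14216) + 21837 = (-72 + 14216) + 21837 = 14144 + 21837 = 35981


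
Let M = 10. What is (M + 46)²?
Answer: 3136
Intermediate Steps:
(M + 46)² = (10 + 46)² = 56² = 3136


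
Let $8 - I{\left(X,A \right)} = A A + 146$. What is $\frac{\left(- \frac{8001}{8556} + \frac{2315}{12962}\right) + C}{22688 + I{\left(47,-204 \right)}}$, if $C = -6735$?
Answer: $\frac{124502457457}{352412359592} \approx 0.35329$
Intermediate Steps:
$I{\left(X,A \right)} = -138 - A^{2}$ ($I{\left(X,A \right)} = 8 - \left(A A + 146\right) = 8 - \left(A^{2} + 146\right) = 8 - \left(146 + A^{2}\right) = -138 - A^{2}$)
$\frac{\left(- \frac{8001}{8556} + \frac{2315}{12962}\right) + C}{22688 + I{\left(47,-204 \right)}} = \frac{\left(- \frac{8001}{8556} + \frac{2315}{12962}\right) - 6735}{22688 - 41754} = \frac{\left(\left(-8001\right) \frac{1}{8556} + 2315 \cdot \frac{1}{12962}\right) - 6735}{22688 - 41754} = \frac{\left(- \frac{2667}{2852} + \frac{2315}{12962}\right) - 6735}{22688 - 41754} = \frac{- \frac{13983637}{18483812} - 6735}{22688 - 41754} = - \frac{124502457457}{18483812 \left(-19066\right)} = \left(- \frac{124502457457}{18483812}\right) \left(- \frac{1}{19066}\right) = \frac{124502457457}{352412359592}$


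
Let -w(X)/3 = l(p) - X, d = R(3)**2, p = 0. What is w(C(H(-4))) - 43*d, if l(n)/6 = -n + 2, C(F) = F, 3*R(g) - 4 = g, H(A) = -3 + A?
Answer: -2620/9 ≈ -291.11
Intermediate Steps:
R(g) = 4/3 + g/3
d = 49/9 (d = (4/3 + (1/3)*3)**2 = (4/3 + 1)**2 = (7/3)**2 = 49/9 ≈ 5.4444)
l(n) = 12 - 6*n (l(n) = 6*(-n + 2) = 6*(2 - n) = 12 - 6*n)
w(X) = -36 + 3*X (w(X) = -3*((12 - 6*0) - X) = -3*((12 + 0) - X) = -3*(12 - X) = -36 + 3*X)
w(C(H(-4))) - 43*d = (-36 + 3*(-3 - 4)) - 43*49/9 = (-36 + 3*(-7)) - 2107/9 = (-36 - 21) - 2107/9 = -57 - 2107/9 = -2620/9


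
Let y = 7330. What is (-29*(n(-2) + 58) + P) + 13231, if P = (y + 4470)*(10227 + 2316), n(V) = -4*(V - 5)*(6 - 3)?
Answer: 148016513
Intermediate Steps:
n(V) = 60 - 12*V (n(V) = -4*(-5 + V)*3 = -4*(-15 + 3*V) = 60 - 12*V)
P = 148007400 (P = (7330 + 4470)*(10227 + 2316) = 11800*12543 = 148007400)
(-29*(n(-2) + 58) + P) + 13231 = (-29*((60 - 12*(-2)) + 58) + 148007400) + 13231 = (-29*((60 + 24) + 58) + 148007400) + 13231 = (-29*(84 + 58) + 148007400) + 13231 = (-29*142 + 148007400) + 13231 = (-4118 + 148007400) + 13231 = 148003282 + 13231 = 148016513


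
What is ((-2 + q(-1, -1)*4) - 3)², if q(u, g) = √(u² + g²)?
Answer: 57 - 40*√2 ≈ 0.43146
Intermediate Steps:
q(u, g) = √(g² + u²)
((-2 + q(-1, -1)*4) - 3)² = ((-2 + √((-1)² + (-1)²)*4) - 3)² = ((-2 + √(1 + 1)*4) - 3)² = ((-2 + √2*4) - 3)² = ((-2 + 4*√2) - 3)² = (-5 + 4*√2)²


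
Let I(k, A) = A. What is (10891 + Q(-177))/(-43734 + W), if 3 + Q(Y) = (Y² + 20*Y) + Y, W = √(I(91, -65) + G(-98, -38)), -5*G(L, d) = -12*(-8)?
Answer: -1202685000/1366187743 - 5500*I*√2105/1366187743 ≈ -0.88032 - 0.0001847*I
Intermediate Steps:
G(L, d) = -96/5 (G(L, d) = -(-12)*(-8)/5 = -⅕*96 = -96/5)
W = I*√2105/5 (W = √(-65 - 96/5) = √(-421/5) = I*√2105/5 ≈ 9.1761*I)
Q(Y) = -3 + Y² + 21*Y (Q(Y) = -3 + ((Y² + 20*Y) + Y) = -3 + (Y² + 21*Y) = -3 + Y² + 21*Y)
(10891 + Q(-177))/(-43734 + W) = (10891 + (-3 + (-177)² + 21*(-177)))/(-43734 + I*√2105/5) = (10891 + (-3 + 31329 - 3717))/(-43734 + I*√2105/5) = (10891 + 27609)/(-43734 + I*√2105/5) = 38500/(-43734 + I*√2105/5)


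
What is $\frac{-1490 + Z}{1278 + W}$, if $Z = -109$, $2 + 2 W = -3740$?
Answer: $\frac{1599}{593} \approx 2.6965$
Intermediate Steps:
$W = -1871$ ($W = -1 + \frac{1}{2} \left(-3740\right) = -1 - 1870 = -1871$)
$\frac{-1490 + Z}{1278 + W} = \frac{-1490 - 109}{1278 - 1871} = - \frac{1599}{-593} = \left(-1599\right) \left(- \frac{1}{593}\right) = \frac{1599}{593}$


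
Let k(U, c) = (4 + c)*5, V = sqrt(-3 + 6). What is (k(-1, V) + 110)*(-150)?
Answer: -19500 - 750*sqrt(3) ≈ -20799.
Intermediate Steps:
V = sqrt(3) ≈ 1.7320
k(U, c) = 20 + 5*c
(k(-1, V) + 110)*(-150) = ((20 + 5*sqrt(3)) + 110)*(-150) = (130 + 5*sqrt(3))*(-150) = -19500 - 750*sqrt(3)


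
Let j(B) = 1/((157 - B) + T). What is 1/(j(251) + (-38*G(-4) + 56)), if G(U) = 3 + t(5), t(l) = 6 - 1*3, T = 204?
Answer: -110/18919 ≈ -0.0058143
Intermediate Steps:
j(B) = 1/(361 - B) (j(B) = 1/((157 - B) + 204) = 1/(361 - B))
t(l) = 3 (t(l) = 6 - 3 = 3)
G(U) = 6 (G(U) = 3 + 3 = 6)
1/(j(251) + (-38*G(-4) + 56)) = 1/(1/(361 - 1*251) + (-38*6 + 56)) = 1/(1/(361 - 251) + (-228 + 56)) = 1/(1/110 - 172) = 1/(-18919/110) = -110/18919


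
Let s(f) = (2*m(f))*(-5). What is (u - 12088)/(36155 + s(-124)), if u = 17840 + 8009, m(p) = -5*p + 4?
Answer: 13761/29915 ≈ 0.46000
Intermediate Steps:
m(p) = 4 - 5*p
u = 25849
s(f) = -40 + 50*f (s(f) = (2*(4 - 5*f))*(-5) = (8 - 10*f)*(-5) = -40 + 50*f)
(u - 12088)/(36155 + s(-124)) = (25849 - 12088)/(36155 + (-40 + 50*(-124))) = 13761/(36155 + (-40 - 6200)) = 13761/(36155 - 6240) = 13761/29915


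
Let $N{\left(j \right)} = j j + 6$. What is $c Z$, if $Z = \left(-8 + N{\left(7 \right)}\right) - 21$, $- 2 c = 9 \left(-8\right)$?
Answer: $936$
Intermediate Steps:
$N{\left(j \right)} = 6 + j^{2}$ ($N{\left(j \right)} = j^{2} + 6 = 6 + j^{2}$)
$c = 36$ ($c = - \frac{9 \left(-8\right)}{2} = \left(- \frac{1}{2}\right) \left(-72\right) = 36$)
$Z = 26$ ($Z = \left(-8 + \left(6 + 7^{2}\right)\right) - 21 = \left(-8 + \left(6 + 49\right)\right) - 21 = \left(-8 + 55\right) - 21 = 47 - 21 = 26$)
$c Z = 36 \cdot 26 = 936$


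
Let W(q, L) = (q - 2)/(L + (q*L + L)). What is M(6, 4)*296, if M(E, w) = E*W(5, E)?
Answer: 888/7 ≈ 126.86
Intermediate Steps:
W(q, L) = (-2 + q)/(2*L + L*q) (W(q, L) = (-2 + q)/(L + (L*q + L)) = (-2 + q)/(L + (L + L*q)) = (-2 + q)/(2*L + L*q))
M(E, w) = 3/7 (M(E, w) = E*((-2 + 5)/(E*(2 + 5))) = E*(3/(E*7)) = E*((1/7)*3/E) = E*(3/(7*E)) = 3/7)
M(6, 4)*296 = (3/7)*296 = 888/7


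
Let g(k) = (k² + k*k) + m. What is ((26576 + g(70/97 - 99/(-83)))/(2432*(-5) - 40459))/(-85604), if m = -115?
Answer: 1715640122199/291968703851090476 ≈ 5.8761e-6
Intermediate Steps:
g(k) = -115 + 2*k² (g(k) = (k² + k*k) - 115 = (k² + k²) - 115 = 2*k² - 115 = -115 + 2*k²)
((26576 + g(70/97 - 99/(-83)))/(2432*(-5) - 40459))/(-85604) = ((26576 + (-115 + 2*(70/97 - 99/(-83))²))/(2432*(-5) - 40459))/(-85604) = ((26576 + (-115 + 2*(70*(1/97) - 99*(-1/83))²))/(-12160 - 40459))*(-1/85604) = ((26576 + (-115 + 2*(70/97 + 99/83)²))/(-52619))*(-1/85604) = ((26576 + (-115 + 2*(15413/8051)²))*(-1/52619))*(-1/85604) = ((26576 + (-115 + 2*(237560569/64818601)))*(-1/52619))*(-1/85604) = ((26576 + (-115 + 475121138/64818601))*(-1/52619))*(-1/85604) = ((26576 - 6979017977/64818601)*(-1/52619))*(-1/85604) = ((1715640122199/64818601)*(-1/52619))*(-1/85604) = -1715640122199/3410689966019*(-1/85604) = 1715640122199/291968703851090476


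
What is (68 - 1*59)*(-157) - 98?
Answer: -1511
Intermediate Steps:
(68 - 1*59)*(-157) - 98 = (68 - 59)*(-157) - 98 = 9*(-157) - 98 = -1413 - 98 = -1511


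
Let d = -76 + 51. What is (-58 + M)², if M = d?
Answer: 6889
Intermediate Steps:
d = -25
M = -25
(-58 + M)² = (-58 - 25)² = (-83)² = 6889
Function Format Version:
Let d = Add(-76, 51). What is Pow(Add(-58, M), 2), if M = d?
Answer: 6889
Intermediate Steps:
d = -25
M = -25
Pow(Add(-58, M), 2) = Pow(Add(-58, -25), 2) = Pow(-83, 2) = 6889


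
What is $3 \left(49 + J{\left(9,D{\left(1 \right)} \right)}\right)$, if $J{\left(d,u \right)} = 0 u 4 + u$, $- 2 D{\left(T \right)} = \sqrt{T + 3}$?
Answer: $144$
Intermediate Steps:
$D{\left(T \right)} = - \frac{\sqrt{3 + T}}{2}$ ($D{\left(T \right)} = - \frac{\sqrt{T + 3}}{2} = - \frac{\sqrt{3 + T}}{2}$)
$J{\left(d,u \right)} = u$ ($J{\left(d,u \right)} = 0 \cdot 4 + u = 0 + u = u$)
$3 \left(49 + J{\left(9,D{\left(1 \right)} \right)}\right) = 3 \left(49 - \frac{\sqrt{3 + 1}}{2}\right) = 3 \left(49 - \frac{\sqrt{4}}{2}\right) = 3 \left(49 - 1\right) = 3 \cdot 48 = 144$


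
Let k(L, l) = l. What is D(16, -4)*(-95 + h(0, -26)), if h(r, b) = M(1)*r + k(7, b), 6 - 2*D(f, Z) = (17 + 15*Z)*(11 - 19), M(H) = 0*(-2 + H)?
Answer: 20449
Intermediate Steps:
M(H) = 0
D(f, Z) = 71 + 60*Z (D(f, Z) = 3 - (17 + 15*Z)*(11 - 19)/2 = 3 - (17 + 15*Z)*(-8)/2 = 3 - (-136 - 120*Z)/2 = 3 + (68 + 60*Z) = 71 + 60*Z)
h(r, b) = b (h(r, b) = 0*r + b = 0 + b = b)
D(16, -4)*(-95 + h(0, -26)) = (71 + 60*(-4))*(-95 - 26) = (71 - 240)*(-121) = -169*(-121) = 20449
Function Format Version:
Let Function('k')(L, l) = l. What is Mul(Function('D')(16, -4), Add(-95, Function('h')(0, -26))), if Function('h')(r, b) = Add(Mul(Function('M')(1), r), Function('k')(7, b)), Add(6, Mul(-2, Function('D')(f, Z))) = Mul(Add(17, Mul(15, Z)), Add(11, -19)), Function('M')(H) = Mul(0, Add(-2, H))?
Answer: 20449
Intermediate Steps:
Function('M')(H) = 0
Function('D')(f, Z) = Add(71, Mul(60, Z)) (Function('D')(f, Z) = Add(3, Mul(Rational(-1, 2), Mul(Add(17, Mul(15, Z)), Add(11, -19)))) = Add(3, Mul(Rational(-1, 2), Mul(Add(17, Mul(15, Z)), -8))) = Add(3, Mul(Rational(-1, 2), Add(-136, Mul(-120, Z)))) = Add(3, Add(68, Mul(60, Z))) = Add(71, Mul(60, Z)))
Function('h')(r, b) = b (Function('h')(r, b) = Add(Mul(0, r), b) = Add(0, b) = b)
Mul(Function('D')(16, -4), Add(-95, Function('h')(0, -26))) = Mul(Add(71, Mul(60, -4)), Add(-95, -26)) = Mul(Add(71, -240), -121) = Mul(-169, -121) = 20449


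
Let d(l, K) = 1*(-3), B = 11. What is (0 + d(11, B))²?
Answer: 9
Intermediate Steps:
d(l, K) = -3
(0 + d(11, B))² = (0 - 3)² = (-3)² = 9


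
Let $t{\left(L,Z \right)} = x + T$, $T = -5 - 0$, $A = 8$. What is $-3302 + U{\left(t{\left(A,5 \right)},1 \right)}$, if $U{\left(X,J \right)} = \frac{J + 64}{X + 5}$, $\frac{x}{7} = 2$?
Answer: $- \frac{46163}{14} \approx -3297.4$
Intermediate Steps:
$T = -5$ ($T = -5 + 0 = -5$)
$x = 14$ ($x = 7 \cdot 2 = 14$)
$t{\left(L,Z \right)} = 9$ ($t{\left(L,Z \right)} = 14 - 5 = 9$)
$U{\left(X,J \right)} = \frac{64 + J}{5 + X}$
$-3302 + U{\left(t{\left(A,5 \right)},1 \right)} = -3302 + \frac{64 + 1}{5 + 9} = -3302 + \frac{1}{14} \cdot 65 = -3302 + \frac{65}{14} = - \frac{46163}{14}$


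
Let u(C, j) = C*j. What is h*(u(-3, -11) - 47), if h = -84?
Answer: 1176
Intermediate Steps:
h*(u(-3, -11) - 47) = -84*(-3*(-11) - 47) = -84*(33 - 47) = -84*(-14) = 1176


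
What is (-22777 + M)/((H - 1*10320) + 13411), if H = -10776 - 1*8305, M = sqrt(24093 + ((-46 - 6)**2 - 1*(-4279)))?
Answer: 22777/15990 - sqrt(7769)/7995 ≈ 1.4134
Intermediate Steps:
M = 2*sqrt(7769) (M = sqrt(24093 + ((-52)**2 + 4279)) = sqrt(24093 + (2704 + 4279)) = sqrt(24093 + 6983) = sqrt(31076) = 2*sqrt(7769) ≈ 176.28)
H = -19081 (H = -10776 - 8305 = -19081)
(-22777 + M)/((H - 1*10320) + 13411) = (-22777 + 2*sqrt(7769))/((-19081 - 1*10320) + 13411) = (-22777 + 2*sqrt(7769))/((-19081 - 10320) + 13411) = (-22777 + 2*sqrt(7769))/(-29401 + 13411) = (-22777 + 2*sqrt(7769))/(-15990) = (-22777 + 2*sqrt(7769))*(-1/15990) = 22777/15990 - sqrt(7769)/7995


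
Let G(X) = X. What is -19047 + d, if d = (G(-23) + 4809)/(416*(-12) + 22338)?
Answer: -165192238/8673 ≈ -19047.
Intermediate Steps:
d = 2393/8673 (d = (-23 + 4809)/(416*(-12) + 22338) = 4786/(-4992 + 22338) = 4786/17346 = 4786*(1/17346) = 2393/8673 ≈ 0.27591)
-19047 + d = -19047 + 2393/8673 = -165192238/8673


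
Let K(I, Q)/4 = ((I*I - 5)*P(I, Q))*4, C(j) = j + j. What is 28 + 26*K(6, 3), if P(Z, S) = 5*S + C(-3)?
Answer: 116092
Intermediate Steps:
C(j) = 2*j
P(Z, S) = -6 + 5*S (P(Z, S) = 5*S + 2*(-3) = 5*S - 6 = -6 + 5*S)
K(I, Q) = 16*(-6 + 5*Q)*(-5 + I²) (K(I, Q) = 4*(((I*I - 5)*(-6 + 5*Q))*4) = 4*(((I² - 5)*(-6 + 5*Q))*4) = 4*(((-5 + I²)*(-6 + 5*Q))*4) = 4*(((-6 + 5*Q)*(-5 + I²))*4) = 4*(4*(-6 + 5*Q)*(-5 + I²)) = 16*(-6 + 5*Q)*(-5 + I²))
28 + 26*K(6, 3) = 28 + 26*(16*(-6 + 5*3)*(-5 + 6²)) = 28 + 26*(16*(-6 + 15)*(-5 + 36)) = 28 + 26*(16*9*31) = 28 + 26*4464 = 28 + 116064 = 116092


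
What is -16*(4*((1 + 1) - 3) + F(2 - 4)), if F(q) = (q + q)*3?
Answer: 256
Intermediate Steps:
F(q) = 6*q (F(q) = (2*q)*3 = 6*q)
-16*(4*((1 + 1) - 3) + F(2 - 4)) = -16*(4*((1 + 1) - 3) + 6*(2 - 4)) = -16*(4*(2 - 3) + 6*(-2)) = -16*(4*(-1) - 12) = -16*(-4 - 12) = -16*(-16) = 256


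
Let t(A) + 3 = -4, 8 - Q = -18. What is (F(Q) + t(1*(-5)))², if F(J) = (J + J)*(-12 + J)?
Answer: 519841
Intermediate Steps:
Q = 26 (Q = 8 - 1*(-18) = 8 + 18 = 26)
t(A) = -7 (t(A) = -3 - 4 = -7)
F(J) = 2*J*(-12 + J) (F(J) = (2*J)*(-12 + J) = 2*J*(-12 + J))
(F(Q) + t(1*(-5)))² = (2*26*(-12 + 26) - 7)² = (2*26*14 - 7)² = (728 - 7)² = 721² = 519841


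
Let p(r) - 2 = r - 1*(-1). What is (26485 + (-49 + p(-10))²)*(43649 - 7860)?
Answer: 1060105969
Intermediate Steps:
p(r) = 3 + r (p(r) = 2 + (r - 1*(-1)) = 2 + (r + 1) = 2 + (1 + r) = 3 + r)
(26485 + (-49 + p(-10))²)*(43649 - 7860) = (26485 + (-49 + (3 - 10))²)*(43649 - 7860) = (26485 + (-49 - 7)²)*35789 = (26485 + (-56)²)*35789 = (26485 + 3136)*35789 = 29621*35789 = 1060105969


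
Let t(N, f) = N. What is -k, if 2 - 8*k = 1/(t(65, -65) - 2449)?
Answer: -4769/19072 ≈ -0.25005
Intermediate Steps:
k = 4769/19072 (k = 1/4 - 1/(8*(65 - 2449)) = 1/4 - 1/8/(-2384) = 1/4 - 1/8*(-1/2384) = 1/4 + 1/19072 = 4769/19072 ≈ 0.25005)
-k = -1*4769/19072 = -4769/19072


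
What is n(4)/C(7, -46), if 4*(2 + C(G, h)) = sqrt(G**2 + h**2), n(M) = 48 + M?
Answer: 1664/2101 + 208*sqrt(2165)/2101 ≈ 5.3985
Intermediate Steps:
C(G, h) = -2 + sqrt(G**2 + h**2)/4
n(4)/C(7, -46) = (48 + 4)/(-2 + sqrt(7**2 + (-46)**2)/4) = 52/(-2 + sqrt(49 + 2116)/4) = 52/(-2 + sqrt(2165)/4)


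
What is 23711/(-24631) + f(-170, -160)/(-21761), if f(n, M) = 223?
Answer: -521467784/535995191 ≈ -0.97290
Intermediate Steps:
23711/(-24631) + f(-170, -160)/(-21761) = 23711/(-24631) + 223/(-21761) = 23711*(-1/24631) + 223*(-1/21761) = -23711/24631 - 223/21761 = -521467784/535995191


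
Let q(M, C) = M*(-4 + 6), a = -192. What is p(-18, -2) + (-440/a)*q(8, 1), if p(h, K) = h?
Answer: 56/3 ≈ 18.667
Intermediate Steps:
q(M, C) = 2*M (q(M, C) = M*2 = 2*M)
p(-18, -2) + (-440/a)*q(8, 1) = -18 + (-440/(-192))*(2*8) = -18 - 440*(-1/192)*16 = -18 + (55/24)*16 = -18 + 110/3 = 56/3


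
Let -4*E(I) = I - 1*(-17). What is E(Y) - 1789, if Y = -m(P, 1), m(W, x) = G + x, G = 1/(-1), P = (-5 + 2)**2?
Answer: -7173/4 ≈ -1793.3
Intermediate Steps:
P = 9 (P = (-3)**2 = 9)
G = -1
m(W, x) = -1 + x
Y = 0 (Y = -(-1 + 1) = -1*0 = 0)
E(I) = -17/4 - I/4 (E(I) = -(I - 1*(-17))/4 = -(I + 17)/4 = -(17 + I)/4 = -17/4 - I/4)
E(Y) - 1789 = (-17/4 - 1/4*0) - 1789 = (-17/4 + 0) - 1789 = -17/4 - 1789 = -7173/4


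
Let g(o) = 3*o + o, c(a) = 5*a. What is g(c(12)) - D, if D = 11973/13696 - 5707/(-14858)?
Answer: 24291391207/101747584 ≈ 238.74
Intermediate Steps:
g(o) = 4*o
D = 128028953/101747584 (D = 11973*(1/13696) - 5707*(-1/14858) = 11973/13696 + 5707/14858 = 128028953/101747584 ≈ 1.2583)
g(c(12)) - D = 4*(5*12) - 1*128028953/101747584 = 4*60 - 128028953/101747584 = 240 - 128028953/101747584 = 24291391207/101747584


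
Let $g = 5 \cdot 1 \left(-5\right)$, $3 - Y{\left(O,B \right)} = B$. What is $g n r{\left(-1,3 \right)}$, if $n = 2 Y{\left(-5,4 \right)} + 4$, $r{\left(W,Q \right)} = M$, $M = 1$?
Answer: $-50$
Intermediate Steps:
$Y{\left(O,B \right)} = 3 - B$
$r{\left(W,Q \right)} = 1$
$n = 2$ ($n = 2 \left(3 - 4\right) + 4 = 2 \left(-1\right) + 4 = -2 + 4 = 2$)
$g = -25$ ($g = 5 \left(-5\right) = -25$)
$g n r{\left(-1,3 \right)} = \left(-25\right) 2 \cdot 1 = \left(-50\right) 1 = -50$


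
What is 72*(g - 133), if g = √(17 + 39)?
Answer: -9576 + 144*√14 ≈ -9037.2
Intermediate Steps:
g = 2*√14 (g = √56 = 2*√14 ≈ 7.4833)
72*(g - 133) = 72*(2*√14 - 133) = 72*(-133 + 2*√14) = -9576 + 144*√14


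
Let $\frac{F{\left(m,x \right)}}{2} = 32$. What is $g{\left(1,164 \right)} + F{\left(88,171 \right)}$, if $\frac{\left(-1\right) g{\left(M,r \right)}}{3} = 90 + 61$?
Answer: $-389$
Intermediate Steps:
$F{\left(m,x \right)} = 64$ ($F{\left(m,x \right)} = 2 \cdot 32 = 64$)
$g{\left(M,r \right)} = -453$ ($g{\left(M,r \right)} = - 3 \left(90 + 61\right) = \left(-3\right) 151 = -453$)
$g{\left(1,164 \right)} + F{\left(88,171 \right)} = -453 + 64 = -389$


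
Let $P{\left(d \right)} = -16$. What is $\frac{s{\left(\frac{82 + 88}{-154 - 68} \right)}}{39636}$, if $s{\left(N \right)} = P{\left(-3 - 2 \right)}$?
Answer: $- \frac{4}{9909} \approx -0.00040367$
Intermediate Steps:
$s{\left(N \right)} = -16$
$\frac{s{\left(\frac{82 + 88}{-154 - 68} \right)}}{39636} = - \frac{16}{39636} = \left(-16\right) \frac{1}{39636} = - \frac{4}{9909}$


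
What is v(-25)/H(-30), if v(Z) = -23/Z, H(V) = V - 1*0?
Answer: -23/750 ≈ -0.030667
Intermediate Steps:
H(V) = V (H(V) = V + 0 = V)
v(-25)/H(-30) = -23/(-25)/(-30) = -23*(-1/25)*(-1/30) = (23/25)*(-1/30) = -23/750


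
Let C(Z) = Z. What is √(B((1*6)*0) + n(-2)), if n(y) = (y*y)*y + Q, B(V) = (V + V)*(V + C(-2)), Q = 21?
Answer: √13 ≈ 3.6056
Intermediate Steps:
B(V) = 2*V*(-2 + V) (B(V) = (V + V)*(V - 2) = (2*V)*(-2 + V) = 2*V*(-2 + V))
n(y) = 21 + y³ (n(y) = (y*y)*y + 21 = y²*y + 21 = y³ + 21 = 21 + y³)
√(B((1*6)*0) + n(-2)) = √(2*((1*6)*0)*(-2 + (1*6)*0) + (21 + (-2)³)) = √(2*(6*0)*(-2 + 6*0) + (21 - 8)) = √(2*0*(-2 + 0) + 13) = √(2*0*(-2) + 13) = √(0 + 13) = √13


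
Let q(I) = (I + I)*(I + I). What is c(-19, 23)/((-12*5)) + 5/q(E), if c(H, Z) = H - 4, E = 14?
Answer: 4583/11760 ≈ 0.38971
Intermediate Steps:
c(H, Z) = -4 + H
q(I) = 4*I**2 (q(I) = (2*I)*(2*I) = 4*I**2)
c(-19, 23)/((-12*5)) + 5/q(E) = (-4 - 19)/((-12*5)) + 5/((4*14**2)) = -23/(-60) + 5/((4*196)) = -23*(-1/60) + 5/784 = 23/60 + 5*(1/784) = 23/60 + 5/784 = 4583/11760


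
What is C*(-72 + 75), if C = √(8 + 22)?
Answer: 3*√30 ≈ 16.432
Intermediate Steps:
C = √30 ≈ 5.4772
C*(-72 + 75) = √30*(-72 + 75) = √30*3 = 3*√30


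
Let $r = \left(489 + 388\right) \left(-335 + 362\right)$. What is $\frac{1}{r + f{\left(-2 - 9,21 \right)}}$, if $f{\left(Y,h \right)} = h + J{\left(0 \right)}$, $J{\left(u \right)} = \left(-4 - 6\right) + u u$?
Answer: $\frac{1}{23690} \approx 4.2212 \cdot 10^{-5}$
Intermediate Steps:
$J{\left(u \right)} = -10 + u^{2}$ ($J{\left(u \right)} = \left(-4 - 6\right) + u^{2} = -10 + u^{2}$)
$f{\left(Y,h \right)} = -10 + h$ ($f{\left(Y,h \right)} = h - \left(10 - 0^{2}\right) = h + \left(-10 + 0\right) = h - 10 = -10 + h$)
$r = 23679$ ($r = 877 \cdot 27 = 23679$)
$\frac{1}{r + f{\left(-2 - 9,21 \right)}} = \frac{1}{23679 + \left(-10 + 21\right)} = \frac{1}{23679 + 11} = \frac{1}{23690}$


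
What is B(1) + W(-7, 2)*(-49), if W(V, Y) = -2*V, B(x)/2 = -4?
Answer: -694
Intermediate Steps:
B(x) = -8 (B(x) = 2*(-4) = -8)
B(1) + W(-7, 2)*(-49) = -8 - 2*(-7)*(-49) = -8 + 14*(-49) = -8 - 686 = -694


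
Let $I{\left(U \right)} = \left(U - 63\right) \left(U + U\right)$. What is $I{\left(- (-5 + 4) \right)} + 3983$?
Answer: $3859$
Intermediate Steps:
$I{\left(U \right)} = 2 U \left(-63 + U\right)$ ($I{\left(U \right)} = \left(-63 + U\right) 2 U = 2 U \left(-63 + U\right)$)
$I{\left(- (-5 + 4) \right)} + 3983 = 2 \left(- (-5 + 4)\right) \left(-63 - \left(-5 + 4\right)\right) + 3983 = 2 \left(\left(-1\right) \left(-1\right)\right) \left(-63 - -1\right) + 3983 = 2 \cdot 1 \left(-63 + 1\right) + 3983 = 2 \cdot 1 \left(-62\right) + 3983 = -124 + 3983 = 3859$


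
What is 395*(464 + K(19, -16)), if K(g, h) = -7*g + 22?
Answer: 139435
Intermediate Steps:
K(g, h) = 22 - 7*g
395*(464 + K(19, -16)) = 395*(464 + (22 - 7*19)) = 395*(464 + (22 - 133)) = 395*(464 - 111) = 395*353 = 139435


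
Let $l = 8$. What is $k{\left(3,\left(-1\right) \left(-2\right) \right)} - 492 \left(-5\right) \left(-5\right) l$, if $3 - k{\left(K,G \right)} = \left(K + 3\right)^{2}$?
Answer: $-98433$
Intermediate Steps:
$k{\left(K,G \right)} = 3 - \left(3 + K\right)^{2}$ ($k{\left(K,G \right)} = 3 - \left(K + 3\right)^{2} = 3 - \left(3 + K\right)^{2}$)
$k{\left(3,\left(-1\right) \left(-2\right) \right)} - 492 \left(-5\right) \left(-5\right) l = \left(3 - \left(3 + 3\right)^{2}\right) - 492 \left(-5\right) \left(-5\right) 8 = \left(3 - 6^{2}\right) - 492 \cdot 25 \cdot 8 = \left(3 - 36\right) - 98400 = -33 - 98400 = -98433$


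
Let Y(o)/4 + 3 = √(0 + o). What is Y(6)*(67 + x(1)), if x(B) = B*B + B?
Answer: -828 + 276*√6 ≈ -151.94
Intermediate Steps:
Y(o) = -12 + 4*√o (Y(o) = -12 + 4*√(0 + o) = -12 + 4*√o)
x(B) = B + B² (x(B) = B² + B = B + B²)
Y(6)*(67 + x(1)) = (-12 + 4*√6)*(67 + 1*(1 + 1)) = (-12 + 4*√6)*(67 + 1*2) = (-12 + 4*√6)*(67 + 2) = (-12 + 4*√6)*69 = -828 + 276*√6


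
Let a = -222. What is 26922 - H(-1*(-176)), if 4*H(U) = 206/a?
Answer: 11953471/444 ≈ 26922.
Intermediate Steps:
H(U) = -103/444 (H(U) = (206/(-222))/4 = (206*(-1/222))/4 = (1/4)*(-103/111) = -103/444)
26922 - H(-1*(-176)) = 26922 - 1*(-103/444) = 26922 + 103/444 = 11953471/444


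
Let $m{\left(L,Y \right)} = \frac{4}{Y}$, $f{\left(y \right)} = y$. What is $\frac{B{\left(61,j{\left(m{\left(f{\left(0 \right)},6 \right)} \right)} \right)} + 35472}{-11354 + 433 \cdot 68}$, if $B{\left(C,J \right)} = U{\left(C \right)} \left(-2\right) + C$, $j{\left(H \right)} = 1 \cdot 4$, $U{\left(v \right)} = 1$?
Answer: $\frac{35531}{18090} \approx 1.9641$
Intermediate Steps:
$j{\left(H \right)} = 4$
$B{\left(C,J \right)} = -2 + C$ ($B{\left(C,J \right)} = 1 \left(-2\right) + C = -2 + C$)
$\frac{B{\left(61,j{\left(m{\left(f{\left(0 \right)},6 \right)} \right)} \right)} + 35472}{-11354 + 433 \cdot 68} = \frac{\left(-2 + 61\right) + 35472}{-11354 + 433 \cdot 68} = \frac{59 + 35472}{-11354 + 29444} = \frac{35531}{18090}$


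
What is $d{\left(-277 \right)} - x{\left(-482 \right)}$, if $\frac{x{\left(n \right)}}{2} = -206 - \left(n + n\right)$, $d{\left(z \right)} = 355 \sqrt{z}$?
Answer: $-1516 + 355 i \sqrt{277} \approx -1516.0 + 5908.4 i$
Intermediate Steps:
$x{\left(n \right)} = -412 - 4 n$ ($x{\left(n \right)} = 2 \left(-206 - \left(n + n\right)\right) = 2 \left(-206 - 2 n\right) = -412 - 4 n$)
$d{\left(-277 \right)} - x{\left(-482 \right)} = 355 \sqrt{-277} - \left(-412 - -1928\right) = 355 i \sqrt{277} - \left(-412 + 1928\right) = 355 i \sqrt{277} - 1516 = -1516 + 355 i \sqrt{277}$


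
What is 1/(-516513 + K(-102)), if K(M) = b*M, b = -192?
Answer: -1/496929 ≈ -2.0124e-6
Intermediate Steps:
K(M) = -192*M
1/(-516513 + K(-102)) = 1/(-516513 - 192*(-102)) = 1/(-516513 + 19584) = 1/(-496929) = -1/496929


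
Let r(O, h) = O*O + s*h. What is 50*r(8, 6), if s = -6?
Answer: 1400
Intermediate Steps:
r(O, h) = O² - 6*h (r(O, h) = O*O - 6*h = O² - 6*h)
50*r(8, 6) = 50*(8² - 6*6) = 50*(64 - 36) = 50*28 = 1400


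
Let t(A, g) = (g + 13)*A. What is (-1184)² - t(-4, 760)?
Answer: 1404948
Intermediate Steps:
t(A, g) = A*(13 + g) (t(A, g) = (13 + g)*A = A*(13 + g))
(-1184)² - t(-4, 760) = (-1184)² - (-4)*(13 + 760) = 1401856 - (-4)*773 = 1401856 - 1*(-3092) = 1401856 + 3092 = 1404948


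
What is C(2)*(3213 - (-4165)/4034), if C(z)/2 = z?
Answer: 25930814/2017 ≈ 12856.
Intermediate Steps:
C(z) = 2*z
C(2)*(3213 - (-4165)/4034) = (2*2)*(3213 - (-4165)/4034) = 4*(3213 - (-4165)/4034) = 4*(3213 - 1*(-4165/4034)) = 4*(3213 + 4165/4034) = 4*(12965407/4034) = 25930814/2017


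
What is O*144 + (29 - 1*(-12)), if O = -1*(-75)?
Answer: 10841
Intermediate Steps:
O = 75
O*144 + (29 - 1*(-12)) = 75*144 + (29 - 1*(-12)) = 10800 + (29 + 12) = 10800 + 41 = 10841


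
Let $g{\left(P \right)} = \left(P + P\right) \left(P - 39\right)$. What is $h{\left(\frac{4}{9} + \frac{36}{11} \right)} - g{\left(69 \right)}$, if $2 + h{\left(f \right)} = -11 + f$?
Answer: $- \frac{410779}{99} \approx -4149.3$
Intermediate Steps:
$h{\left(f \right)} = -13 + f$ ($h{\left(f \right)} = -2 + \left(-11 + f\right) = -13 + f$)
$g{\left(P \right)} = 2 P \left(-39 + P\right)$
$h{\left(\frac{4}{9} + \frac{36}{11} \right)} - g{\left(69 \right)} = \left(-13 + \left(\frac{4}{9} + \frac{36}{11}\right)\right) - 2 \cdot 69 \left(-39 + 69\right) = \left(-13 + \left(4 \cdot \frac{1}{9} + 36 \cdot \frac{1}{11}\right)\right) - 2 \cdot 69 \cdot 30 = \left(-13 + \left(\frac{4}{9} + \frac{36}{11}\right)\right) - 4140 = \left(-13 + \frac{368}{99}\right) - 4140 = - \frac{919}{99} - 4140 = - \frac{410779}{99}$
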